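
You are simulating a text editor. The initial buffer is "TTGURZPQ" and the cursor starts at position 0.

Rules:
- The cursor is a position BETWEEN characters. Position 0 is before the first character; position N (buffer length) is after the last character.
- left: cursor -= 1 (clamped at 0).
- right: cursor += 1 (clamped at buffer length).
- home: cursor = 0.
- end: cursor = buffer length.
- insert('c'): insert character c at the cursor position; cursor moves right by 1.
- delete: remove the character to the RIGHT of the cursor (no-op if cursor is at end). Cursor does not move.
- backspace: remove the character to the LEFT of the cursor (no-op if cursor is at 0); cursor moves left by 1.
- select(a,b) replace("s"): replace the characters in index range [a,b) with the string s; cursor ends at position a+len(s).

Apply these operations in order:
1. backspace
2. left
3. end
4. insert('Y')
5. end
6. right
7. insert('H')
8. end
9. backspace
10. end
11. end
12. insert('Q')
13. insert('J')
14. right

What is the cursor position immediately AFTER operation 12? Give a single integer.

Answer: 10

Derivation:
After op 1 (backspace): buf='TTGURZPQ' cursor=0
After op 2 (left): buf='TTGURZPQ' cursor=0
After op 3 (end): buf='TTGURZPQ' cursor=8
After op 4 (insert('Y')): buf='TTGURZPQY' cursor=9
After op 5 (end): buf='TTGURZPQY' cursor=9
After op 6 (right): buf='TTGURZPQY' cursor=9
After op 7 (insert('H')): buf='TTGURZPQYH' cursor=10
After op 8 (end): buf='TTGURZPQYH' cursor=10
After op 9 (backspace): buf='TTGURZPQY' cursor=9
After op 10 (end): buf='TTGURZPQY' cursor=9
After op 11 (end): buf='TTGURZPQY' cursor=9
After op 12 (insert('Q')): buf='TTGURZPQYQ' cursor=10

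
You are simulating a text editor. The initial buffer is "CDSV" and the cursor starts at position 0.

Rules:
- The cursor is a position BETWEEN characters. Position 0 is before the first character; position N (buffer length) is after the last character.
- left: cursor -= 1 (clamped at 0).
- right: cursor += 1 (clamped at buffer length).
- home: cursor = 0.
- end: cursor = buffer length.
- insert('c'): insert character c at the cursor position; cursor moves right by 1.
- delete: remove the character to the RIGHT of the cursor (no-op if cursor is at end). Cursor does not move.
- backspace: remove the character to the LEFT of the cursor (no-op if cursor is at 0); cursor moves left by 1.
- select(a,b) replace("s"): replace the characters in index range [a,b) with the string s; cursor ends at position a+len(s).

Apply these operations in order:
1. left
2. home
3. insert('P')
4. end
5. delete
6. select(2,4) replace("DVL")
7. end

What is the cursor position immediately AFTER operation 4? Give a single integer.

Answer: 5

Derivation:
After op 1 (left): buf='CDSV' cursor=0
After op 2 (home): buf='CDSV' cursor=0
After op 3 (insert('P')): buf='PCDSV' cursor=1
After op 4 (end): buf='PCDSV' cursor=5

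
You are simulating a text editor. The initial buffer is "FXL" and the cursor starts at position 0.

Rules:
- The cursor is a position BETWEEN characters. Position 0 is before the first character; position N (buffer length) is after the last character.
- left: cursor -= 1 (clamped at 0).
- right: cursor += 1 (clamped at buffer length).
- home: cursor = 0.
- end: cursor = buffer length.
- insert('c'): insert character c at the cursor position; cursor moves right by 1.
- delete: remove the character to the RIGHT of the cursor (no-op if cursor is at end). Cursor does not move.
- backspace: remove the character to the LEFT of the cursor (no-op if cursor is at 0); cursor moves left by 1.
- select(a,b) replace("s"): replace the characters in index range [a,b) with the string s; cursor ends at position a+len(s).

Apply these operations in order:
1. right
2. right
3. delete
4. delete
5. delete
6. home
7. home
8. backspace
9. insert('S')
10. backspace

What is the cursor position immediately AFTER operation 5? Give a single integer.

After op 1 (right): buf='FXL' cursor=1
After op 2 (right): buf='FXL' cursor=2
After op 3 (delete): buf='FX' cursor=2
After op 4 (delete): buf='FX' cursor=2
After op 5 (delete): buf='FX' cursor=2

Answer: 2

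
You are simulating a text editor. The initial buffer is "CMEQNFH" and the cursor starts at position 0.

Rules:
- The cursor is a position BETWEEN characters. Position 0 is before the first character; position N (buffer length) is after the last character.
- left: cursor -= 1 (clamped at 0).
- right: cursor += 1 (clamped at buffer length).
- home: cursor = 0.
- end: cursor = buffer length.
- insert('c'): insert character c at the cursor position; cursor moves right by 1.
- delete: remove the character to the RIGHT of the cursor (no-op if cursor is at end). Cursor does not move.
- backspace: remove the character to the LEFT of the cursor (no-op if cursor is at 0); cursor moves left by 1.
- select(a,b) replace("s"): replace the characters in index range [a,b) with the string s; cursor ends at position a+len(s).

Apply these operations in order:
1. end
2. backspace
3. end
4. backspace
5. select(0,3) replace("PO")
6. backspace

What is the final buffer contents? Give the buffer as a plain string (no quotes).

After op 1 (end): buf='CMEQNFH' cursor=7
After op 2 (backspace): buf='CMEQNF' cursor=6
After op 3 (end): buf='CMEQNF' cursor=6
After op 4 (backspace): buf='CMEQN' cursor=5
After op 5 (select(0,3) replace("PO")): buf='POQN' cursor=2
After op 6 (backspace): buf='PQN' cursor=1

Answer: PQN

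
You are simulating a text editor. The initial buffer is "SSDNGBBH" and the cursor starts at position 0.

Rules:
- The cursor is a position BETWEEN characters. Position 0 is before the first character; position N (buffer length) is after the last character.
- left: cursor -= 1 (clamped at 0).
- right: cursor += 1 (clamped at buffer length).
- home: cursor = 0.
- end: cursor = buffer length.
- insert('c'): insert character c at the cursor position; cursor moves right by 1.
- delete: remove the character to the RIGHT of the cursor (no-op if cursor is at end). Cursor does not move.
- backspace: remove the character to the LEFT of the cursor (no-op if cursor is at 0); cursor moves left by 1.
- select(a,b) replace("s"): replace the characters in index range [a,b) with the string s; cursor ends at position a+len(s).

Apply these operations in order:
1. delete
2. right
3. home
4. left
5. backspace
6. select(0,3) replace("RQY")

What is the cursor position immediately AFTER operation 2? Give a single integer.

After op 1 (delete): buf='SDNGBBH' cursor=0
After op 2 (right): buf='SDNGBBH' cursor=1

Answer: 1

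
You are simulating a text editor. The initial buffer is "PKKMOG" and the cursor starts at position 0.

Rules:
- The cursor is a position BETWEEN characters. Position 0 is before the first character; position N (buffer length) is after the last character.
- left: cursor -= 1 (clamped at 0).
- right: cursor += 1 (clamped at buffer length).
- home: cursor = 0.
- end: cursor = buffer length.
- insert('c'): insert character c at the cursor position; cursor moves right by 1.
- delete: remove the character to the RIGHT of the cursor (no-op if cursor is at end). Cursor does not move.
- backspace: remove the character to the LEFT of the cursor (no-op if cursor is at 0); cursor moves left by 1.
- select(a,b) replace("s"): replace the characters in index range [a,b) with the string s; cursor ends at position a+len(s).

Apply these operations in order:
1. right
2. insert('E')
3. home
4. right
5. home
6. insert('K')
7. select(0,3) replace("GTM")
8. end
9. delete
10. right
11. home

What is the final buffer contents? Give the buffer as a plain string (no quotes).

After op 1 (right): buf='PKKMOG' cursor=1
After op 2 (insert('E')): buf='PEKKMOG' cursor=2
After op 3 (home): buf='PEKKMOG' cursor=0
After op 4 (right): buf='PEKKMOG' cursor=1
After op 5 (home): buf='PEKKMOG' cursor=0
After op 6 (insert('K')): buf='KPEKKMOG' cursor=1
After op 7 (select(0,3) replace("GTM")): buf='GTMKKMOG' cursor=3
After op 8 (end): buf='GTMKKMOG' cursor=8
After op 9 (delete): buf='GTMKKMOG' cursor=8
After op 10 (right): buf='GTMKKMOG' cursor=8
After op 11 (home): buf='GTMKKMOG' cursor=0

Answer: GTMKKMOG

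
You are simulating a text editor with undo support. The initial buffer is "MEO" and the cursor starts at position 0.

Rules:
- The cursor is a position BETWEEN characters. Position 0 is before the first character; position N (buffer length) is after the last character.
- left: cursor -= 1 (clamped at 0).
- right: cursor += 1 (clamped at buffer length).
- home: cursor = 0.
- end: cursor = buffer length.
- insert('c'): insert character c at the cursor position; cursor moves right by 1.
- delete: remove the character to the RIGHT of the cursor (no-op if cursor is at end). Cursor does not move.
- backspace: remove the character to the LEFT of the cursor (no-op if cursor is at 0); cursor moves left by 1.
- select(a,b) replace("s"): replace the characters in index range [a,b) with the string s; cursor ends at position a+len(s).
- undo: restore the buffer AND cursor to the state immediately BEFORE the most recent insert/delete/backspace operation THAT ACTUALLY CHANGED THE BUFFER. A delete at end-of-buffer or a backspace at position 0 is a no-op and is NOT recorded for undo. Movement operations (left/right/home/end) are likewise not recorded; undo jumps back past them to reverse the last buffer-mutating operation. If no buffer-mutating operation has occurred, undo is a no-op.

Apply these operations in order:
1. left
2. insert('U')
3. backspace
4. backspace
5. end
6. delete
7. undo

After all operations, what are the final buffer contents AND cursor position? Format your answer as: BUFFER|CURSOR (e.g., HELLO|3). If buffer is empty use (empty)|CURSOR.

After op 1 (left): buf='MEO' cursor=0
After op 2 (insert('U')): buf='UMEO' cursor=1
After op 3 (backspace): buf='MEO' cursor=0
After op 4 (backspace): buf='MEO' cursor=0
After op 5 (end): buf='MEO' cursor=3
After op 6 (delete): buf='MEO' cursor=3
After op 7 (undo): buf='UMEO' cursor=1

Answer: UMEO|1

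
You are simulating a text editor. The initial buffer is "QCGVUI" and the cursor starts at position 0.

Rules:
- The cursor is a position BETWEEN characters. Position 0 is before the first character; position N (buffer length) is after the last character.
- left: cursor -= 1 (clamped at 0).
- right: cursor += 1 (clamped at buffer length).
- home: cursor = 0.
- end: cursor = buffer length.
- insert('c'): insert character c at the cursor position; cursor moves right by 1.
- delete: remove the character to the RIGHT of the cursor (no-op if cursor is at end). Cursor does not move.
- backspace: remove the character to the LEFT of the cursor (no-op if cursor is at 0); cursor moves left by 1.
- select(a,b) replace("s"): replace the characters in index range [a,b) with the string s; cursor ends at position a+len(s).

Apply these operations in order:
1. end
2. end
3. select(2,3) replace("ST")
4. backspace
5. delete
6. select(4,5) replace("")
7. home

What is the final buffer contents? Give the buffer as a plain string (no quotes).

Answer: QCSU

Derivation:
After op 1 (end): buf='QCGVUI' cursor=6
After op 2 (end): buf='QCGVUI' cursor=6
After op 3 (select(2,3) replace("ST")): buf='QCSTVUI' cursor=4
After op 4 (backspace): buf='QCSVUI' cursor=3
After op 5 (delete): buf='QCSUI' cursor=3
After op 6 (select(4,5) replace("")): buf='QCSU' cursor=4
After op 7 (home): buf='QCSU' cursor=0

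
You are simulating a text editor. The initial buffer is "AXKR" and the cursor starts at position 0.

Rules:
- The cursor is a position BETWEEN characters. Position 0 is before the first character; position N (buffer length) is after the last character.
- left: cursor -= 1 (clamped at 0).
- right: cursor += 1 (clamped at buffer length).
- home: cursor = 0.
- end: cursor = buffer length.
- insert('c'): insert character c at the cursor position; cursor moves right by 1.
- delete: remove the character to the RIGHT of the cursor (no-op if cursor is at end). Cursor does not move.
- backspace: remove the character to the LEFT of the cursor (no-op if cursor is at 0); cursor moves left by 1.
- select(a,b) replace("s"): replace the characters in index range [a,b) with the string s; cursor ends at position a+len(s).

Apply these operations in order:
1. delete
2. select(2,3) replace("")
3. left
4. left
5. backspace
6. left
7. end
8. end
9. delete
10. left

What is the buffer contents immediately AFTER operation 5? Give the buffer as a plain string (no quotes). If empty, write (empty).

After op 1 (delete): buf='XKR' cursor=0
After op 2 (select(2,3) replace("")): buf='XK' cursor=2
After op 3 (left): buf='XK' cursor=1
After op 4 (left): buf='XK' cursor=0
After op 5 (backspace): buf='XK' cursor=0

Answer: XK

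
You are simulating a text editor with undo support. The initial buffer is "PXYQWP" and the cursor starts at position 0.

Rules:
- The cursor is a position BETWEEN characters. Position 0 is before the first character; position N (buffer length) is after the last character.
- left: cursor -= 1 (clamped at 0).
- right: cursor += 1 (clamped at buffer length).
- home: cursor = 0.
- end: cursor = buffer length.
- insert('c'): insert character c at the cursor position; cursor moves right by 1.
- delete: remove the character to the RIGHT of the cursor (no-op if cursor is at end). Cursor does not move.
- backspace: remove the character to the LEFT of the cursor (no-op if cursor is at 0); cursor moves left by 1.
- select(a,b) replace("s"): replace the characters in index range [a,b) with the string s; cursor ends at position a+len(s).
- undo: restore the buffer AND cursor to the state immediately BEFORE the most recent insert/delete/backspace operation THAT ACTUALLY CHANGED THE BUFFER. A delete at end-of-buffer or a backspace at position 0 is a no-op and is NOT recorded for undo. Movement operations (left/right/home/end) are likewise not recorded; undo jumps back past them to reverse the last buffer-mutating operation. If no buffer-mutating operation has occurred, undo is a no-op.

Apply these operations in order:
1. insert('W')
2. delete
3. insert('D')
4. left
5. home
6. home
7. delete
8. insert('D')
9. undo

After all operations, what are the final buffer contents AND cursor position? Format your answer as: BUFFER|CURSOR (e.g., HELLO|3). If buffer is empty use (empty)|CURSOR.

After op 1 (insert('W')): buf='WPXYQWP' cursor=1
After op 2 (delete): buf='WXYQWP' cursor=1
After op 3 (insert('D')): buf='WDXYQWP' cursor=2
After op 4 (left): buf='WDXYQWP' cursor=1
After op 5 (home): buf='WDXYQWP' cursor=0
After op 6 (home): buf='WDXYQWP' cursor=0
After op 7 (delete): buf='DXYQWP' cursor=0
After op 8 (insert('D')): buf='DDXYQWP' cursor=1
After op 9 (undo): buf='DXYQWP' cursor=0

Answer: DXYQWP|0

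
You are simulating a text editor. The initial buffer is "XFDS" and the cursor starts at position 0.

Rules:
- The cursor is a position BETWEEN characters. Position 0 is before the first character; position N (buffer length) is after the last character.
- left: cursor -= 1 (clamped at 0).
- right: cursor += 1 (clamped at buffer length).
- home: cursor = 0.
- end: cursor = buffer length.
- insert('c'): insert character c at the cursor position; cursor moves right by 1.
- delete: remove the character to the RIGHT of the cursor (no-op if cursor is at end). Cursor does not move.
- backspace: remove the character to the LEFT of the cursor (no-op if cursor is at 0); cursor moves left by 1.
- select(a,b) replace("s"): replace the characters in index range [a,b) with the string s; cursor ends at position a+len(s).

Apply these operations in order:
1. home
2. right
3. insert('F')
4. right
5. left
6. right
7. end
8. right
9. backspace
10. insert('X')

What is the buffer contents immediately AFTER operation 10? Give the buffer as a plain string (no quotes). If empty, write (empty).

After op 1 (home): buf='XFDS' cursor=0
After op 2 (right): buf='XFDS' cursor=1
After op 3 (insert('F')): buf='XFFDS' cursor=2
After op 4 (right): buf='XFFDS' cursor=3
After op 5 (left): buf='XFFDS' cursor=2
After op 6 (right): buf='XFFDS' cursor=3
After op 7 (end): buf='XFFDS' cursor=5
After op 8 (right): buf='XFFDS' cursor=5
After op 9 (backspace): buf='XFFD' cursor=4
After op 10 (insert('X')): buf='XFFDX' cursor=5

Answer: XFFDX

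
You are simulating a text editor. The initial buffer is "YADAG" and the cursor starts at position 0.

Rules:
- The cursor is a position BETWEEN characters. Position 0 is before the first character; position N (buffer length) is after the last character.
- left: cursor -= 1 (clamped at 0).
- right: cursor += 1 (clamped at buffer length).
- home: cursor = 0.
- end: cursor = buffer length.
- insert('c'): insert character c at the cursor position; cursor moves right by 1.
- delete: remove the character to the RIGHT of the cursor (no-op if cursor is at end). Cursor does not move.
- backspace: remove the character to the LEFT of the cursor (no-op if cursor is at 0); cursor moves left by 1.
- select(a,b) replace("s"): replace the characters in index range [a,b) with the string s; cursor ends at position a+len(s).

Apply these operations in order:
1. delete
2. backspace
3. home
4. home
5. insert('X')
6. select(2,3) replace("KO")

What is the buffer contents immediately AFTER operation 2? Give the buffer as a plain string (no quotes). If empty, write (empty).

Answer: ADAG

Derivation:
After op 1 (delete): buf='ADAG' cursor=0
After op 2 (backspace): buf='ADAG' cursor=0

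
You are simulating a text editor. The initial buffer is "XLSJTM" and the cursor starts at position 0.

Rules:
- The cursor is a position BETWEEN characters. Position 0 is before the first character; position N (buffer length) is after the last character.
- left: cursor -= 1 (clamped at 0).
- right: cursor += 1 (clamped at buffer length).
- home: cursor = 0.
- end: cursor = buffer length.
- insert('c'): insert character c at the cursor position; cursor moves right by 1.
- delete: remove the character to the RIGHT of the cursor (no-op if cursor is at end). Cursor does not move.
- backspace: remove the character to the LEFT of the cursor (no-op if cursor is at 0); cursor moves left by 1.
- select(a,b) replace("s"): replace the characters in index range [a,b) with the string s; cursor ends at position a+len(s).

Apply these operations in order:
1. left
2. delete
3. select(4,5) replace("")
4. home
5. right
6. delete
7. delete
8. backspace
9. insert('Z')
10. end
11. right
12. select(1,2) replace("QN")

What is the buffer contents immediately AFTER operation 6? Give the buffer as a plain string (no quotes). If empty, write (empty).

After op 1 (left): buf='XLSJTM' cursor=0
After op 2 (delete): buf='LSJTM' cursor=0
After op 3 (select(4,5) replace("")): buf='LSJT' cursor=4
After op 4 (home): buf='LSJT' cursor=0
After op 5 (right): buf='LSJT' cursor=1
After op 6 (delete): buf='LJT' cursor=1

Answer: LJT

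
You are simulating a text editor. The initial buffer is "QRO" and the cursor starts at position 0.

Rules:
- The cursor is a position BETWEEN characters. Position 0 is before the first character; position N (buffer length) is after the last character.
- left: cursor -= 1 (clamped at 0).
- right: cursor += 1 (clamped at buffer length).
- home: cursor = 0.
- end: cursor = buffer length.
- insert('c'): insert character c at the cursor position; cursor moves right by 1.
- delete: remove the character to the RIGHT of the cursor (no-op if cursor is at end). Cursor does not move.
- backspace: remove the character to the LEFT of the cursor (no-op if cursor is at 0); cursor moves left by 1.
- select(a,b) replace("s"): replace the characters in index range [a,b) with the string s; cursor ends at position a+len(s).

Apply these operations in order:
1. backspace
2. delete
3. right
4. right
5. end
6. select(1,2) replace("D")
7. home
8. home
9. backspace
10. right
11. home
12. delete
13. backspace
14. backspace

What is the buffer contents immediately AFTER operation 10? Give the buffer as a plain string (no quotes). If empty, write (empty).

Answer: RD

Derivation:
After op 1 (backspace): buf='QRO' cursor=0
After op 2 (delete): buf='RO' cursor=0
After op 3 (right): buf='RO' cursor=1
After op 4 (right): buf='RO' cursor=2
After op 5 (end): buf='RO' cursor=2
After op 6 (select(1,2) replace("D")): buf='RD' cursor=2
After op 7 (home): buf='RD' cursor=0
After op 8 (home): buf='RD' cursor=0
After op 9 (backspace): buf='RD' cursor=0
After op 10 (right): buf='RD' cursor=1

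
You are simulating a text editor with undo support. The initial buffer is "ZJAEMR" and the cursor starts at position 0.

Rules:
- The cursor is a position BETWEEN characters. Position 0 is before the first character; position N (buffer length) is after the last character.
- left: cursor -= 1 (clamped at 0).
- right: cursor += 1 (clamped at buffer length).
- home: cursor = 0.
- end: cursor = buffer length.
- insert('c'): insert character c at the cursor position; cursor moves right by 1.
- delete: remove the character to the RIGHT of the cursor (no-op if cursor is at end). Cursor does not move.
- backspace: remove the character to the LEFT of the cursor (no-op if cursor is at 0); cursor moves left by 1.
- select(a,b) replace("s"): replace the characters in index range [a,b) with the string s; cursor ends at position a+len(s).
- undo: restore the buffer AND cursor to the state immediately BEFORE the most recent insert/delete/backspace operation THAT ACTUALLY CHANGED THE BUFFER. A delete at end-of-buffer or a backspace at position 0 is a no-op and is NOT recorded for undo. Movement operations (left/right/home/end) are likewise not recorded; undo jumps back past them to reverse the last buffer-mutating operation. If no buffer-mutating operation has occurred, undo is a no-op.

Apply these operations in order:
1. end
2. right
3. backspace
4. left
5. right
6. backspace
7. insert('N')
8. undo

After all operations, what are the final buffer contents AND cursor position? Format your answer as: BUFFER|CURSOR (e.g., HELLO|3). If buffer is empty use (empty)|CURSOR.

After op 1 (end): buf='ZJAEMR' cursor=6
After op 2 (right): buf='ZJAEMR' cursor=6
After op 3 (backspace): buf='ZJAEM' cursor=5
After op 4 (left): buf='ZJAEM' cursor=4
After op 5 (right): buf='ZJAEM' cursor=5
After op 6 (backspace): buf='ZJAE' cursor=4
After op 7 (insert('N')): buf='ZJAEN' cursor=5
After op 8 (undo): buf='ZJAE' cursor=4

Answer: ZJAE|4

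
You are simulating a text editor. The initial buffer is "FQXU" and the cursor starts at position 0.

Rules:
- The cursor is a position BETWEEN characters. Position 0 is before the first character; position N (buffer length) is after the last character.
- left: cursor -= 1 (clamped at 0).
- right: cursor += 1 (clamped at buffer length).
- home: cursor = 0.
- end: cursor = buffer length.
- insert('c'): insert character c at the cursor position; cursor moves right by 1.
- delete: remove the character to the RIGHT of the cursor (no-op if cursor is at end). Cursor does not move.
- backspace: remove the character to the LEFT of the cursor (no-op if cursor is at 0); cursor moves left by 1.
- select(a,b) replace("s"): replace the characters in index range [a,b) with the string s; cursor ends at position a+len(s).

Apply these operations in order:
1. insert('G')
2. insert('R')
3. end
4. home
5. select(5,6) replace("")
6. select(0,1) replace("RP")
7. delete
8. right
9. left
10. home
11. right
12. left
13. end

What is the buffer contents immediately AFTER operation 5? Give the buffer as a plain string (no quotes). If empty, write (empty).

Answer: GRFQX

Derivation:
After op 1 (insert('G')): buf='GFQXU' cursor=1
After op 2 (insert('R')): buf='GRFQXU' cursor=2
After op 3 (end): buf='GRFQXU' cursor=6
After op 4 (home): buf='GRFQXU' cursor=0
After op 5 (select(5,6) replace("")): buf='GRFQX' cursor=5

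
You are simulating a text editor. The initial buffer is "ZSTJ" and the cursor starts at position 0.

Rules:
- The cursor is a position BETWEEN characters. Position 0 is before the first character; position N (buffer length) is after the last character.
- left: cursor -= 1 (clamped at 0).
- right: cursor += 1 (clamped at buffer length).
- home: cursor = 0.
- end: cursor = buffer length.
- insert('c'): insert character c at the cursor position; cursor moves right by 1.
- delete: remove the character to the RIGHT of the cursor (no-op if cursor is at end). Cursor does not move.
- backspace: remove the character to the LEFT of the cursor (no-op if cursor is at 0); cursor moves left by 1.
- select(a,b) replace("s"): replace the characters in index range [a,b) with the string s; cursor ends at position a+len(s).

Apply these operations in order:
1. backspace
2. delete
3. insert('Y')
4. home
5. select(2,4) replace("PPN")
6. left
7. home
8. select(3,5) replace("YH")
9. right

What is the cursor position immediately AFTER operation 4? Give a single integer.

After op 1 (backspace): buf='ZSTJ' cursor=0
After op 2 (delete): buf='STJ' cursor=0
After op 3 (insert('Y')): buf='YSTJ' cursor=1
After op 4 (home): buf='YSTJ' cursor=0

Answer: 0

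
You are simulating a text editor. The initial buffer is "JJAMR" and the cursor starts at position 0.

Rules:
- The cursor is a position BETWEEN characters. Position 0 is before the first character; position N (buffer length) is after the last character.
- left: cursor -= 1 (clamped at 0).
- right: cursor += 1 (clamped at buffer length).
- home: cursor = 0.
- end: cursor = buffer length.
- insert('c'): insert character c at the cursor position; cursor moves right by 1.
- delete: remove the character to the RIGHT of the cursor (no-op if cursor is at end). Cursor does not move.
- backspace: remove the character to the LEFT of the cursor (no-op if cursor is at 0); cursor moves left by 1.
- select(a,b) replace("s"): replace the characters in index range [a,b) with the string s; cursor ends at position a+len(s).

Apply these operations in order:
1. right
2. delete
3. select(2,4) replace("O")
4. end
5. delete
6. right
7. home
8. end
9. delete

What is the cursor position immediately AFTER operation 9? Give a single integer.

Answer: 3

Derivation:
After op 1 (right): buf='JJAMR' cursor=1
After op 2 (delete): buf='JAMR' cursor=1
After op 3 (select(2,4) replace("O")): buf='JAO' cursor=3
After op 4 (end): buf='JAO' cursor=3
After op 5 (delete): buf='JAO' cursor=3
After op 6 (right): buf='JAO' cursor=3
After op 7 (home): buf='JAO' cursor=0
After op 8 (end): buf='JAO' cursor=3
After op 9 (delete): buf='JAO' cursor=3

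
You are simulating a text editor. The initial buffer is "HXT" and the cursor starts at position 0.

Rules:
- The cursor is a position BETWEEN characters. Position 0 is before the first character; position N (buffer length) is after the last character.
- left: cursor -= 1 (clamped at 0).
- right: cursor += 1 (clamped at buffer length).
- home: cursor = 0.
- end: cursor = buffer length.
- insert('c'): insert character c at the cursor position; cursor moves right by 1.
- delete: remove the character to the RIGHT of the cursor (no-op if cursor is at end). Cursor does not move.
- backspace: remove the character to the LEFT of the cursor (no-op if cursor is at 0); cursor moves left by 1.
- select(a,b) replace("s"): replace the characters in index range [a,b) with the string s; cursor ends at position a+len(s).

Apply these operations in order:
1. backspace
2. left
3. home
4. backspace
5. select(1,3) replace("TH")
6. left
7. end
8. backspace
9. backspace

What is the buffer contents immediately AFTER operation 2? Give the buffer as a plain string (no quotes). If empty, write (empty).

Answer: HXT

Derivation:
After op 1 (backspace): buf='HXT' cursor=0
After op 2 (left): buf='HXT' cursor=0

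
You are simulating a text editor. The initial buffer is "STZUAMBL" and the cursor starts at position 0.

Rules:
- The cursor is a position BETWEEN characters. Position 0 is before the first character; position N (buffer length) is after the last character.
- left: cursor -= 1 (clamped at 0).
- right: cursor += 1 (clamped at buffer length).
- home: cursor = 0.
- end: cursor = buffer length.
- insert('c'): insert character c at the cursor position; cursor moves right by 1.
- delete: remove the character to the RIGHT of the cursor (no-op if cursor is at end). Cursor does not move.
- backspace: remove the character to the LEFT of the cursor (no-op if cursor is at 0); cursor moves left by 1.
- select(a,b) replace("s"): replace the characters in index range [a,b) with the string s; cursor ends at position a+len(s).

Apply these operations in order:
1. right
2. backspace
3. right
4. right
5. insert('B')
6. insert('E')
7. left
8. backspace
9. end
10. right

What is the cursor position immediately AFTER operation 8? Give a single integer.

Answer: 2

Derivation:
After op 1 (right): buf='STZUAMBL' cursor=1
After op 2 (backspace): buf='TZUAMBL' cursor=0
After op 3 (right): buf='TZUAMBL' cursor=1
After op 4 (right): buf='TZUAMBL' cursor=2
After op 5 (insert('B')): buf='TZBUAMBL' cursor=3
After op 6 (insert('E')): buf='TZBEUAMBL' cursor=4
After op 7 (left): buf='TZBEUAMBL' cursor=3
After op 8 (backspace): buf='TZEUAMBL' cursor=2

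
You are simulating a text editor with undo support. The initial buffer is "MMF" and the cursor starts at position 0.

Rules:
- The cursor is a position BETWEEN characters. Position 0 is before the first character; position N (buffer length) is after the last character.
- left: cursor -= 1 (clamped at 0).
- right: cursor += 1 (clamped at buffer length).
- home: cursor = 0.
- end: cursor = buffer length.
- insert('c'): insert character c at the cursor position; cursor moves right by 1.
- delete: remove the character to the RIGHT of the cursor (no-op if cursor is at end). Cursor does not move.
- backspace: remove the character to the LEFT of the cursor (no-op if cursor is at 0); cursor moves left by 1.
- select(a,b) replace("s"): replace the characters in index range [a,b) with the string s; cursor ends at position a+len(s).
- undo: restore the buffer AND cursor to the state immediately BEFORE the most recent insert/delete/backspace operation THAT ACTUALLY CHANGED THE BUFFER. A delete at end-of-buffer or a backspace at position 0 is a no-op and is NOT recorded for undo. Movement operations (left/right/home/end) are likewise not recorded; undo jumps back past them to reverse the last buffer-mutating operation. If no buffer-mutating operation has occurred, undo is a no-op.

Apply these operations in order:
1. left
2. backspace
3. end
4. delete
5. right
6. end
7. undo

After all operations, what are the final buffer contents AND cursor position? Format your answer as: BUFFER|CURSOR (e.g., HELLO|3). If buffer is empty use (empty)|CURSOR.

After op 1 (left): buf='MMF' cursor=0
After op 2 (backspace): buf='MMF' cursor=0
After op 3 (end): buf='MMF' cursor=3
After op 4 (delete): buf='MMF' cursor=3
After op 5 (right): buf='MMF' cursor=3
After op 6 (end): buf='MMF' cursor=3
After op 7 (undo): buf='MMF' cursor=3

Answer: MMF|3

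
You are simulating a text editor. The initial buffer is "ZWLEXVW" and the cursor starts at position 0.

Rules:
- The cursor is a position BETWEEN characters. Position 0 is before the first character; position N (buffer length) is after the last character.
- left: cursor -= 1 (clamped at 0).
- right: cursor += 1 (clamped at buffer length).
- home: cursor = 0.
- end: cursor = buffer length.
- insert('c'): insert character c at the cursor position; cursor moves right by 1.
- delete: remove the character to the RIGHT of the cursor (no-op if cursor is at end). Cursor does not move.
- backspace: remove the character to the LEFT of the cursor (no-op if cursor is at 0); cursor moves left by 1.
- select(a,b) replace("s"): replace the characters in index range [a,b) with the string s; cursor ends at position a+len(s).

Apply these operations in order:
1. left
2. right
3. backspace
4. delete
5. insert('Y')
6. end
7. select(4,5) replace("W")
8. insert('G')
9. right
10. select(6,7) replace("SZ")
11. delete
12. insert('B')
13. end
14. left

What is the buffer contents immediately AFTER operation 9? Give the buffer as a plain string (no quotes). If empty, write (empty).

Answer: YLEXWGW

Derivation:
After op 1 (left): buf='ZWLEXVW' cursor=0
After op 2 (right): buf='ZWLEXVW' cursor=1
After op 3 (backspace): buf='WLEXVW' cursor=0
After op 4 (delete): buf='LEXVW' cursor=0
After op 5 (insert('Y')): buf='YLEXVW' cursor=1
After op 6 (end): buf='YLEXVW' cursor=6
After op 7 (select(4,5) replace("W")): buf='YLEXWW' cursor=5
After op 8 (insert('G')): buf='YLEXWGW' cursor=6
After op 9 (right): buf='YLEXWGW' cursor=7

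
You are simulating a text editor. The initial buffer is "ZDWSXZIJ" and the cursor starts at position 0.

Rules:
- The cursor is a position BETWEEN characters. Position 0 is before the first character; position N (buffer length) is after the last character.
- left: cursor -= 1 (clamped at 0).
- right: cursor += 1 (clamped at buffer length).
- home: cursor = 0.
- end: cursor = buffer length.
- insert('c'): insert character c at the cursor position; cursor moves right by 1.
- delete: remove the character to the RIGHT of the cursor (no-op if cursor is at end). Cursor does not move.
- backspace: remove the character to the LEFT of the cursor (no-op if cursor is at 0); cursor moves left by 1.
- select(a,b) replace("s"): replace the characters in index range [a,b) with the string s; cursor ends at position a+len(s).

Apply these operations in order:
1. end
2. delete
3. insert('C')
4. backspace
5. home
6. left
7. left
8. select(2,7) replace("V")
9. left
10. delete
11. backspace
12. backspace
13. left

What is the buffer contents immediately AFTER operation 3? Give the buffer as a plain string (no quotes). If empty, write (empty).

Answer: ZDWSXZIJC

Derivation:
After op 1 (end): buf='ZDWSXZIJ' cursor=8
After op 2 (delete): buf='ZDWSXZIJ' cursor=8
After op 3 (insert('C')): buf='ZDWSXZIJC' cursor=9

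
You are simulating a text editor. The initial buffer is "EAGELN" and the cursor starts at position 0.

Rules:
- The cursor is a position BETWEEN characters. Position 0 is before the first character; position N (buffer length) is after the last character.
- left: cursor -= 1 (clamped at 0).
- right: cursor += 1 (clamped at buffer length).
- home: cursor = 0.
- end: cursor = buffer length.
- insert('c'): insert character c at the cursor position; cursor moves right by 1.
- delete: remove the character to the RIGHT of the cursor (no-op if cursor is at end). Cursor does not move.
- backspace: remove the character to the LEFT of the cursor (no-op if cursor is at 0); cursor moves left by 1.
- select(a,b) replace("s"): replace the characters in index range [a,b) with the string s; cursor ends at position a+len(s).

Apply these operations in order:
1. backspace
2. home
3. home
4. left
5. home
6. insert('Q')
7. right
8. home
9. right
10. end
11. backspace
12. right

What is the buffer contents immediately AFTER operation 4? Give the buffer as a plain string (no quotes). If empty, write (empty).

Answer: EAGELN

Derivation:
After op 1 (backspace): buf='EAGELN' cursor=0
After op 2 (home): buf='EAGELN' cursor=0
After op 3 (home): buf='EAGELN' cursor=0
After op 4 (left): buf='EAGELN' cursor=0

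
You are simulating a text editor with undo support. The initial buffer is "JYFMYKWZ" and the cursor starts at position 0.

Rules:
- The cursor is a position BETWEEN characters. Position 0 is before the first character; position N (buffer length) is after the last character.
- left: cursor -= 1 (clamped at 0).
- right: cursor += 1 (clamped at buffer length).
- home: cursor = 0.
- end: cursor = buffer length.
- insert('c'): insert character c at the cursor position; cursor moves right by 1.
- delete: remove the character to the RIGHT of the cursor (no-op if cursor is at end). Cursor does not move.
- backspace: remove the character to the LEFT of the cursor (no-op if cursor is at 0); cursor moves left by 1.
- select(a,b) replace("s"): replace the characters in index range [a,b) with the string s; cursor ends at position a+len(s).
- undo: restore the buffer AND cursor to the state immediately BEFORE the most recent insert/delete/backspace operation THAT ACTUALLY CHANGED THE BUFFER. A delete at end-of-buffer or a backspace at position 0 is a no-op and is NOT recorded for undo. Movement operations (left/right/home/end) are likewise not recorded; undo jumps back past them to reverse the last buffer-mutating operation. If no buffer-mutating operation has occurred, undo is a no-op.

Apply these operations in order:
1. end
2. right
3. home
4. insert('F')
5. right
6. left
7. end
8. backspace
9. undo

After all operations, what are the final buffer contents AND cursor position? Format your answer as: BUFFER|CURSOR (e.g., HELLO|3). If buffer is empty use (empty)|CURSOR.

Answer: FJYFMYKWZ|9

Derivation:
After op 1 (end): buf='JYFMYKWZ' cursor=8
After op 2 (right): buf='JYFMYKWZ' cursor=8
After op 3 (home): buf='JYFMYKWZ' cursor=0
After op 4 (insert('F')): buf='FJYFMYKWZ' cursor=1
After op 5 (right): buf='FJYFMYKWZ' cursor=2
After op 6 (left): buf='FJYFMYKWZ' cursor=1
After op 7 (end): buf='FJYFMYKWZ' cursor=9
After op 8 (backspace): buf='FJYFMYKW' cursor=8
After op 9 (undo): buf='FJYFMYKWZ' cursor=9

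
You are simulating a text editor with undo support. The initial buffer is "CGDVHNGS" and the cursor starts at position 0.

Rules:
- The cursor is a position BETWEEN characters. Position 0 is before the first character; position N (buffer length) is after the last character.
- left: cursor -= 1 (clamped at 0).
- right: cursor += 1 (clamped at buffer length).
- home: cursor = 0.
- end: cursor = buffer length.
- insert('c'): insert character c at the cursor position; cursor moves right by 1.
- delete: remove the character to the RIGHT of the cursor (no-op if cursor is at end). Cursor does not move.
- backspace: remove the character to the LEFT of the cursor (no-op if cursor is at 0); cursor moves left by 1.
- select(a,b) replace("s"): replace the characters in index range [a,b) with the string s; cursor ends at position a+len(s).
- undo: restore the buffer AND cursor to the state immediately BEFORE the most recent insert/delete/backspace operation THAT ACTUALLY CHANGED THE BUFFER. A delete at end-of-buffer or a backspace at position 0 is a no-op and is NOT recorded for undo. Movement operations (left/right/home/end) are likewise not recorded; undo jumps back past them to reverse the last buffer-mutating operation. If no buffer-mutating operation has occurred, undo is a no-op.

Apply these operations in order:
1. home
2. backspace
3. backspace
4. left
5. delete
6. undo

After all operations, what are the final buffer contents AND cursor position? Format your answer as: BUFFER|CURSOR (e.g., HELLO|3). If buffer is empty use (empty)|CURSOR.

Answer: CGDVHNGS|0

Derivation:
After op 1 (home): buf='CGDVHNGS' cursor=0
After op 2 (backspace): buf='CGDVHNGS' cursor=0
After op 3 (backspace): buf='CGDVHNGS' cursor=0
After op 4 (left): buf='CGDVHNGS' cursor=0
After op 5 (delete): buf='GDVHNGS' cursor=0
After op 6 (undo): buf='CGDVHNGS' cursor=0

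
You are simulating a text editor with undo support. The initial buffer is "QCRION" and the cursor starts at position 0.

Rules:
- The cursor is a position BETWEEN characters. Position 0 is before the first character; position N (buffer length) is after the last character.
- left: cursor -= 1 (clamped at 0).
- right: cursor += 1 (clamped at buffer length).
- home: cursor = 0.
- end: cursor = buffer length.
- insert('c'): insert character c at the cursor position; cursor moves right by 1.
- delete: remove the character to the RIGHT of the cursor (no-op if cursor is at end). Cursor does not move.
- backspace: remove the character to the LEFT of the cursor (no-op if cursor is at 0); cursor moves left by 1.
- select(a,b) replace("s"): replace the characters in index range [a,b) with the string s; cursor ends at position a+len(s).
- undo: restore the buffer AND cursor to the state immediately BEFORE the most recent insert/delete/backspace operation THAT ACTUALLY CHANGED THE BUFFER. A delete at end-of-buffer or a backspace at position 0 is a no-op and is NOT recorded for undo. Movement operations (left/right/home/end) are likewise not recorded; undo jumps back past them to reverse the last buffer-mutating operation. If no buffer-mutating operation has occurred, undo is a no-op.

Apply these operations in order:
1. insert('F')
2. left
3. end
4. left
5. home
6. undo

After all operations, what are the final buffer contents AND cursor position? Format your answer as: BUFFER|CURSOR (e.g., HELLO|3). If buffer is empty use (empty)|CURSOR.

After op 1 (insert('F')): buf='FQCRION' cursor=1
After op 2 (left): buf='FQCRION' cursor=0
After op 3 (end): buf='FQCRION' cursor=7
After op 4 (left): buf='FQCRION' cursor=6
After op 5 (home): buf='FQCRION' cursor=0
After op 6 (undo): buf='QCRION' cursor=0

Answer: QCRION|0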